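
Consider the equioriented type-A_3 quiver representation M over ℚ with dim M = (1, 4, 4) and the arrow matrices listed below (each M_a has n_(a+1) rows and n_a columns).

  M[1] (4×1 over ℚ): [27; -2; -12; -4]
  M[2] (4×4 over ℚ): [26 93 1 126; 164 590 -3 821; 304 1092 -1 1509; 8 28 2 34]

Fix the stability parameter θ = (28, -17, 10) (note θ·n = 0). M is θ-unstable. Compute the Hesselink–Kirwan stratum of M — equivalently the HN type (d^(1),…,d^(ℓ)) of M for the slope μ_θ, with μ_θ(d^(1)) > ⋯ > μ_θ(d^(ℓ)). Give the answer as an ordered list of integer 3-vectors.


Interval decomposition of M: I[1,2], I[2,2], I[2,3]^2, I[3,3]^2.
HN type (ℓ=3): μ^(1)=10; μ^(2)=11/2; μ^(3)=-17

((0, 0, 4); (1, 1, 0); (0, 3, 0))


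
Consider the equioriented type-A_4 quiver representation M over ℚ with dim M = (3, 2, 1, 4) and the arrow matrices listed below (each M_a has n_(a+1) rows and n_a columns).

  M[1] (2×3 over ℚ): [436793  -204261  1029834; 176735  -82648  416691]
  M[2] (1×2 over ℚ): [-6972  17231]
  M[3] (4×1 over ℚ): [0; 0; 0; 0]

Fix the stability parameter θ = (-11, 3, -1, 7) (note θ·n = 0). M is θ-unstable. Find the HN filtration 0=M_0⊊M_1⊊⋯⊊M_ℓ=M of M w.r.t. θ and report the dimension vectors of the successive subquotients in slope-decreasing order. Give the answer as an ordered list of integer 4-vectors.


Via rank(M_{q-1}∘⋯∘M_p): M ≅ I[1,1], I[1,2], I[1,3], I[4,4]^4.
μ_θ-semistable layers: μ^(1)=7; μ^(2)=3; μ^(3)=1; μ^(4)=-11

((0, 0, 0, 4); (0, 1, 0, 0); (0, 1, 1, 0); (3, 0, 0, 0))


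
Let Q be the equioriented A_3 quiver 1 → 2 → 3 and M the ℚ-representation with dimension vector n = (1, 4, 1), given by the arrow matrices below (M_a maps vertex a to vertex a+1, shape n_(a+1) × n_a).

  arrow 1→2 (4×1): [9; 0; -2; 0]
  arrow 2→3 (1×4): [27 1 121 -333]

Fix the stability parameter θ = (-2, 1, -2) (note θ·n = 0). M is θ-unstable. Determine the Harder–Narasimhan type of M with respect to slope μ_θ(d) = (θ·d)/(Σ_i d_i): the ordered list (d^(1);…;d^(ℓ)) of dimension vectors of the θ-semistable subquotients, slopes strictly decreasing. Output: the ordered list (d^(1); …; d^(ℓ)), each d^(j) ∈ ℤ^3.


Barcode: M ≅ I[1,3], I[2,2]^3. HN layers by μ_θ (3 steps, strictly decreasing):
  μ^(1)=1; μ^(2)=-1/2; μ^(3)=-2

((0, 3, 0); (0, 1, 1); (1, 0, 0))


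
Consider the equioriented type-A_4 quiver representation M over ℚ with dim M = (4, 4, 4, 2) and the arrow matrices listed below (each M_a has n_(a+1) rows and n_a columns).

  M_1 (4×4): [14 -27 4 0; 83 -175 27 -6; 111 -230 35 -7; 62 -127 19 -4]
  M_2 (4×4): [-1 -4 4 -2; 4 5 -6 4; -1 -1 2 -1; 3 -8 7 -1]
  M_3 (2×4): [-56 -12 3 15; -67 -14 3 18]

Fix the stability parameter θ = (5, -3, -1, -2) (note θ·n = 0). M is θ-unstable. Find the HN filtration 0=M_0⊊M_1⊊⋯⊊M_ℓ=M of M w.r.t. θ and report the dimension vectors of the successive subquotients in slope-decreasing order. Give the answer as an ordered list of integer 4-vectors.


Barcode: M ≅ I[1,3]^2, I[1,4]^2. HN layers by μ_θ (2 steps, strictly decreasing):
  μ^(1)=1/3; μ^(2)=-1/4

((2, 2, 2, 0); (2, 2, 2, 2))


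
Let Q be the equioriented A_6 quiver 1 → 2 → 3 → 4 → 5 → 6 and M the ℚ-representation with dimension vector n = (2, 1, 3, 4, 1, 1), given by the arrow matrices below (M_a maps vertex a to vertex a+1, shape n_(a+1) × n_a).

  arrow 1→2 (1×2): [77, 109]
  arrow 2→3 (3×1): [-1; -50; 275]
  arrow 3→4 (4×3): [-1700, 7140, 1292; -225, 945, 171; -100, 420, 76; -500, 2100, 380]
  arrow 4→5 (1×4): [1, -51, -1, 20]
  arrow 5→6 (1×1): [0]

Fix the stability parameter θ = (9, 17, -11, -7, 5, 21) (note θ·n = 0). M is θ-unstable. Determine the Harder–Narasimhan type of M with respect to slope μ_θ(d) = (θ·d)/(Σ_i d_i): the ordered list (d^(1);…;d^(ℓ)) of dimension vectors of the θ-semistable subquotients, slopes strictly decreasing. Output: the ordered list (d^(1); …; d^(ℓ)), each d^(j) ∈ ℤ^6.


Interval decomposition of M: I[1,1], I[1,3], I[3,3], I[3,5], I[4,4]^3, I[6,6].
HN type (ℓ=5): μ^(1)=21; μ^(2)=9; μ^(3)=5; μ^(4)=-7; μ^(5)=-11

((0, 0, 0, 0, 0, 1); (1, 0, 0, 0, 0, 0); (1, 1, 1, 0, 1, 0); (0, 0, 0, 4, 0, 0); (0, 0, 2, 0, 0, 0))


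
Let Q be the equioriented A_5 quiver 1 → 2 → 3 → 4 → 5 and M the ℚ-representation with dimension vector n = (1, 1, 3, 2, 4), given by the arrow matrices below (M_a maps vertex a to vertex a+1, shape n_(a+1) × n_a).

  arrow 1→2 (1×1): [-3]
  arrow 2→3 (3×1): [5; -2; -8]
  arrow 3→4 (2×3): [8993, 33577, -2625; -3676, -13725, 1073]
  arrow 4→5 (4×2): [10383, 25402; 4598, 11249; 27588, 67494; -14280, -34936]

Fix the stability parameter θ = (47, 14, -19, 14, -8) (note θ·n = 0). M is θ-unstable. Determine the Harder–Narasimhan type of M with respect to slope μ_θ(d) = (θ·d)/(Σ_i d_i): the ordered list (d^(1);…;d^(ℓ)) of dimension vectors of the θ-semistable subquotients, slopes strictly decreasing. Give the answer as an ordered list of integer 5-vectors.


Via rank(M_{q-1}∘⋯∘M_p): M ≅ I[1,5], I[3,3], I[3,5], I[5,5]^2.
μ_θ-semistable layers: μ^(1)=48/5; μ^(2)=3; μ^(3)=-8; μ^(4)=-19

((1, 1, 1, 1, 1); (0, 0, 0, 1, 1); (0, 0, 0, 0, 2); (0, 0, 2, 0, 0))


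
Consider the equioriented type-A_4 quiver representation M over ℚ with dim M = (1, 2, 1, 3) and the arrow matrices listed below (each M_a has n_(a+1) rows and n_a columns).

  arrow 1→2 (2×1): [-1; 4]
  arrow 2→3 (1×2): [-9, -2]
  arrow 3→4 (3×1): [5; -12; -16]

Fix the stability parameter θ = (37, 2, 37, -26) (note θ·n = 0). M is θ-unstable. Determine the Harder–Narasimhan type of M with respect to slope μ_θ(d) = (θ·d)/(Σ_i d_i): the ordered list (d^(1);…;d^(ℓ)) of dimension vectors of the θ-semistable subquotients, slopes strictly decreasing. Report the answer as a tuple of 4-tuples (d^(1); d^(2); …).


Barcode: M ≅ I[1,4], I[2,2], I[4,4]^2. HN layers by μ_θ (3 steps, strictly decreasing):
  μ^(1)=25/2; μ^(2)=2; μ^(3)=-26

((1, 1, 1, 1); (0, 1, 0, 0); (0, 0, 0, 2))


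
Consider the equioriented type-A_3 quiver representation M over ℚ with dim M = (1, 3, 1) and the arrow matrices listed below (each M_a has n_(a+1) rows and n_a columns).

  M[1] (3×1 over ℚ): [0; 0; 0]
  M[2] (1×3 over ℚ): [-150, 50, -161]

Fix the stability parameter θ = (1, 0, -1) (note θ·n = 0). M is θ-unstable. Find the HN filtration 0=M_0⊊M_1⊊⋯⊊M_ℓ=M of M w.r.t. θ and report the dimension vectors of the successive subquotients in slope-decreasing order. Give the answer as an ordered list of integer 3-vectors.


Interval decomposition of M: I[1,1], I[2,2]^2, I[2,3].
HN type (ℓ=3): μ^(1)=1; μ^(2)=0; μ^(3)=-1/2

((1, 0, 0); (0, 2, 0); (0, 1, 1))


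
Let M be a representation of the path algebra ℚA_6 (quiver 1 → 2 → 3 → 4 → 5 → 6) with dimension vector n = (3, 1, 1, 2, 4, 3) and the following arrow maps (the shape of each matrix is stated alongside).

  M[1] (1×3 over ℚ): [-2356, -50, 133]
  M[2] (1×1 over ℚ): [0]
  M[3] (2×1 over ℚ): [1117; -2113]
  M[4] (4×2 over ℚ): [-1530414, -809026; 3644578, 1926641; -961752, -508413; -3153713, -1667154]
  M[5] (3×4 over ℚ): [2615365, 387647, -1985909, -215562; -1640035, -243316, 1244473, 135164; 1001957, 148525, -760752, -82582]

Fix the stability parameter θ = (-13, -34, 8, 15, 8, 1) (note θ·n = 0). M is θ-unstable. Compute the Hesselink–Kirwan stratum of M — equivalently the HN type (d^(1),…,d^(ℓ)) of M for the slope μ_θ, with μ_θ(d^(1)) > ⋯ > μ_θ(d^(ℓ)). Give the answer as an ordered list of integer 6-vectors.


Barcode: M ≅ I[1,1]^2, I[1,2], I[3,6], I[4,6], I[5,5], I[5,6]. HN layers by μ_θ (4 steps, strictly decreasing):
  μ^(1)=8; μ^(2)=9/2; μ^(3)=-13; μ^(4)=-47/2

((0, 0, 1, 2, 3, 2); (0, 0, 0, 0, 1, 1); (2, 0, 0, 0, 0, 0); (1, 1, 0, 0, 0, 0))


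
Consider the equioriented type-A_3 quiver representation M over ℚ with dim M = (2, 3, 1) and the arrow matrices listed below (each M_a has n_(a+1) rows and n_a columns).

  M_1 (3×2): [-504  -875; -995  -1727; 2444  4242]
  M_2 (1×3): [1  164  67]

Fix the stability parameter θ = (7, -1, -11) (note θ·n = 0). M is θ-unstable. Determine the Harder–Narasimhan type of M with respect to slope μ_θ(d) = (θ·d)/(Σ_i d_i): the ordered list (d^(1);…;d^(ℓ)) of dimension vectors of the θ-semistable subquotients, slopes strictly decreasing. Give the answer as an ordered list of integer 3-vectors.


Via rank(M_{q-1}∘⋯∘M_p): M ≅ I[1,2], I[1,3], I[2,2].
μ_θ-semistable layers: μ^(1)=3; μ^(2)=-1; μ^(3)=-5/3

((1, 1, 0); (0, 1, 0); (1, 1, 1))


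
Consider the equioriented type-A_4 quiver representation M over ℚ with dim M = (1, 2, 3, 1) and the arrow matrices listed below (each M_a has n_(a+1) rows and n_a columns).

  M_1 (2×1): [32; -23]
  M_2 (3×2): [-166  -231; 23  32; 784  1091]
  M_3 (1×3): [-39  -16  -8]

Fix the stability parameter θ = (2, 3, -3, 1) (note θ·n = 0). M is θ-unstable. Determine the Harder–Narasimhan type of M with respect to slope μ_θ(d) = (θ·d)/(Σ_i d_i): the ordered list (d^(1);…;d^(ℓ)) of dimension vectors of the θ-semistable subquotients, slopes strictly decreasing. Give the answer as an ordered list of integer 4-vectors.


Barcode: M ≅ I[1,4], I[2,3], I[3,3]. HN layers by μ_θ (4 steps, strictly decreasing):
  μ^(1)=1; μ^(2)=2/3; μ^(3)=0; μ^(4)=-3

((0, 0, 0, 1); (1, 1, 1, 0); (0, 1, 1, 0); (0, 0, 1, 0))


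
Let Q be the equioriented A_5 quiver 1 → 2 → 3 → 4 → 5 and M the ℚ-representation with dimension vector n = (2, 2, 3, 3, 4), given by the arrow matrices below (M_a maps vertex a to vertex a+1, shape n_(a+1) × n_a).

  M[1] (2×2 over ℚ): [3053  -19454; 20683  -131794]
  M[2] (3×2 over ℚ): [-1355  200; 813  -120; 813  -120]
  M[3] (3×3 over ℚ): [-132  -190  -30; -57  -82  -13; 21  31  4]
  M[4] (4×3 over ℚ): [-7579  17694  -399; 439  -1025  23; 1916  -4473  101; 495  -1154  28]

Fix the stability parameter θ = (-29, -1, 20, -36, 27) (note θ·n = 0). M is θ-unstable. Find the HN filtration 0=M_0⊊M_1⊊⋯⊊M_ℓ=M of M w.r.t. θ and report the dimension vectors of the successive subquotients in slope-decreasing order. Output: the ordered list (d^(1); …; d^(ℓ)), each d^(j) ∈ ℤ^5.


Via rank(M_{q-1}∘⋯∘M_p): M ≅ I[1,1], I[1,3], I[2,2], I[3,5]^2, I[4,5], I[5,5].
μ_θ-semistable layers: μ^(1)=27; μ^(2)=20; μ^(3)=-1; μ^(4)=-8; μ^(5)=-29; μ^(6)=-36

((0, 0, 0, 0, 4); (0, 0, 1, 0, 0); (0, 2, 0, 0, 0); (0, 0, 2, 2, 0); (2, 0, 0, 0, 0); (0, 0, 0, 1, 0))


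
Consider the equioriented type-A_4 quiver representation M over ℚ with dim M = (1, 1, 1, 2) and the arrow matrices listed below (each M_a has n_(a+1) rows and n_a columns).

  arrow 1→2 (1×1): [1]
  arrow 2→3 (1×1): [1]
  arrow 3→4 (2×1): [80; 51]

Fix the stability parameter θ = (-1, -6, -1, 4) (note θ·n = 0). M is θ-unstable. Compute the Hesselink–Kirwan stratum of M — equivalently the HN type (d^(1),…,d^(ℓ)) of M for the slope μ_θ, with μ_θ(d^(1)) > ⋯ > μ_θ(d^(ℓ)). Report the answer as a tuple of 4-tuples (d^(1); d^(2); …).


Interval decomposition of M: I[1,4], I[4,4].
HN type (ℓ=3): μ^(1)=4; μ^(2)=-1; μ^(3)=-7/2

((0, 0, 0, 2); (0, 0, 1, 0); (1, 1, 0, 0))


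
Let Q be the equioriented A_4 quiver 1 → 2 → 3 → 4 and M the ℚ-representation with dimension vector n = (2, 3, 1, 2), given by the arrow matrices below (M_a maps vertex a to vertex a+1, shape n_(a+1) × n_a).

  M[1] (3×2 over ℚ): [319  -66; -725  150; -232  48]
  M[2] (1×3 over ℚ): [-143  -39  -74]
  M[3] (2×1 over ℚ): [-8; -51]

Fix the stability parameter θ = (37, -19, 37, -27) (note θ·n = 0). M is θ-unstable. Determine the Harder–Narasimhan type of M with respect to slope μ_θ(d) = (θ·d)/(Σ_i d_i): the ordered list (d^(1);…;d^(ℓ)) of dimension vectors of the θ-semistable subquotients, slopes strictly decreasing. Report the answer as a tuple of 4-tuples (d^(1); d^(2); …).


Via rank(M_{q-1}∘⋯∘M_p): M ≅ I[1,1], I[1,4], I[2,2]^2, I[4,4].
μ_θ-semistable layers: μ^(1)=37; μ^(2)=7; μ^(3)=-19; μ^(4)=-27

((1, 0, 0, 0); (1, 1, 1, 1); (0, 2, 0, 0); (0, 0, 0, 1))


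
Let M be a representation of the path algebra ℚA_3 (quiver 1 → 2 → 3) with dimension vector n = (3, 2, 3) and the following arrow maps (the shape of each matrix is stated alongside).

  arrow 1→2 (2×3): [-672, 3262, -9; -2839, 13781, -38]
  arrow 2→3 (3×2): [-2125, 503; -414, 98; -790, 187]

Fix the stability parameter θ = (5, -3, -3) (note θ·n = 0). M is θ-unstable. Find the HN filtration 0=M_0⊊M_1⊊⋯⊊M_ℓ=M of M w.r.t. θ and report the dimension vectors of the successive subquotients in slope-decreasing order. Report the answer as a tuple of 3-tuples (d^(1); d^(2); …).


Barcode: M ≅ I[1,1], I[1,3]^2, I[3,3]. HN layers by μ_θ (3 steps, strictly decreasing):
  μ^(1)=5; μ^(2)=-1/3; μ^(3)=-3

((1, 0, 0); (2, 2, 2); (0, 0, 1))


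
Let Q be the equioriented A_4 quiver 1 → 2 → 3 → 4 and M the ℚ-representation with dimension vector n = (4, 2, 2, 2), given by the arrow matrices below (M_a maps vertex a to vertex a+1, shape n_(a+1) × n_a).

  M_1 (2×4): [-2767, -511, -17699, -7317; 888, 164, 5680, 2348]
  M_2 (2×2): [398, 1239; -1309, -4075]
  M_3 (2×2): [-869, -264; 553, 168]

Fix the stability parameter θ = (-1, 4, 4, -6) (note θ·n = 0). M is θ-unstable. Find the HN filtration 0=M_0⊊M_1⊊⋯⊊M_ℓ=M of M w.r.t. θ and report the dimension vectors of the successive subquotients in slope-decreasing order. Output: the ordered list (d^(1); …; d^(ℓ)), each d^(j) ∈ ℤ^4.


Barcode: M ≅ I[1,1]^2, I[1,3], I[1,4], I[4,4]. HN layers by μ_θ (4 steps, strictly decreasing):
  μ^(1)=4; μ^(2)=2/3; μ^(3)=-1; μ^(4)=-6

((0, 1, 1, 0); (0, 1, 1, 1); (4, 0, 0, 0); (0, 0, 0, 1))


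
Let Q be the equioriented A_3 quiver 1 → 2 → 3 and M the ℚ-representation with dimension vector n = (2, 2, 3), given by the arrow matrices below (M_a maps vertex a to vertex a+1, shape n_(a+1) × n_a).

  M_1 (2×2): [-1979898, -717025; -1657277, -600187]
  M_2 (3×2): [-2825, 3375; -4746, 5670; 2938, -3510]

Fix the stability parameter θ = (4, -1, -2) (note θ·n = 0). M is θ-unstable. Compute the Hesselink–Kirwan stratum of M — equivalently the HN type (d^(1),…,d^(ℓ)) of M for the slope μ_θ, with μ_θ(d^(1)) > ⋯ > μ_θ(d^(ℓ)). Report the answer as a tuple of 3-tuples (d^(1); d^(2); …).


Barcode: M ≅ I[1,2], I[1,3], I[3,3]^2. HN layers by μ_θ (3 steps, strictly decreasing):
  μ^(1)=3/2; μ^(2)=1/3; μ^(3)=-2

((1, 1, 0); (1, 1, 1); (0, 0, 2))


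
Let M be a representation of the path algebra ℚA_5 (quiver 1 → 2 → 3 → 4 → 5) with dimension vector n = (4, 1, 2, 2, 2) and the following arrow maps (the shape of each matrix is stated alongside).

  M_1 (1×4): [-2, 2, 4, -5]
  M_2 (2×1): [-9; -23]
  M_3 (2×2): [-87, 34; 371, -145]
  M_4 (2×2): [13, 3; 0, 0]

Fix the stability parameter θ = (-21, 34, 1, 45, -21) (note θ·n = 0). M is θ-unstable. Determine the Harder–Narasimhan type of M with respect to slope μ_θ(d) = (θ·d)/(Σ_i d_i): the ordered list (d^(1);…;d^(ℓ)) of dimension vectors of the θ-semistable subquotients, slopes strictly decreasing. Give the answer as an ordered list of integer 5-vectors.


Interval decomposition of M: I[1,1]^3, I[1,5], I[3,4], I[5,5].
HN type (ℓ=4): μ^(1)=45; μ^(2)=59/4; μ^(3)=1; μ^(4)=-21

((0, 0, 0, 1, 0); (0, 1, 1, 1, 1); (0, 0, 1, 0, 0); (4, 0, 0, 0, 1))


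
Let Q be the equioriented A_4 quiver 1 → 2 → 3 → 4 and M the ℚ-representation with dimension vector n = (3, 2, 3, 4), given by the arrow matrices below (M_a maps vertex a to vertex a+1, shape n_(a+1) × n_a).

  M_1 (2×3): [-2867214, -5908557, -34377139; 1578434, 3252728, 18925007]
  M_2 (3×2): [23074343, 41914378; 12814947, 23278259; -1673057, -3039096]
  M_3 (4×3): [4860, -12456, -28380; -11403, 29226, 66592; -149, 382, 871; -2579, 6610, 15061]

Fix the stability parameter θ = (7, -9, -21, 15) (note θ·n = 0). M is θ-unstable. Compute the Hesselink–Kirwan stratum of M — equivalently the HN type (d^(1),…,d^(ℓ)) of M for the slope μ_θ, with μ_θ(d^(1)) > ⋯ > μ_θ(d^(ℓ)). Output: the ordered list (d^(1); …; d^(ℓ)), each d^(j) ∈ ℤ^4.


Barcode: M ≅ I[1,1], I[1,3], I[1,4], I[3,4], I[4,4]^2. HN layers by μ_θ (4 steps, strictly decreasing):
  μ^(1)=15; μ^(2)=7; μ^(3)=-23/3; μ^(4)=-21

((0, 0, 0, 4); (1, 0, 0, 0); (2, 2, 2, 0); (0, 0, 1, 0))


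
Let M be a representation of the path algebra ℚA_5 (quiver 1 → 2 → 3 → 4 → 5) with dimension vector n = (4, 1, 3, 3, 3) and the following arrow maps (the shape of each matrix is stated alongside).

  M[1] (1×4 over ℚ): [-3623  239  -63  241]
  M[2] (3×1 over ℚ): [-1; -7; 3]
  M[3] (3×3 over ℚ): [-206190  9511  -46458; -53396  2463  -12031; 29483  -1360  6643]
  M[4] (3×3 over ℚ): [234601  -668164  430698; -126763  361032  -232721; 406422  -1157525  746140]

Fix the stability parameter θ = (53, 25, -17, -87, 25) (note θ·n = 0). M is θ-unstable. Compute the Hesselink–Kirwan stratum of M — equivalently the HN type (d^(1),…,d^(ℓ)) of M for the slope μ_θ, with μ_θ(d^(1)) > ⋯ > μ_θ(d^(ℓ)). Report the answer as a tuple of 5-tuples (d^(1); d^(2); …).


Via rank(M_{q-1}∘⋯∘M_p): M ≅ I[1,1]^3, I[1,5], I[3,5]^2.
μ_θ-semistable layers: μ^(1)=53; μ^(2)=25; μ^(3)=-13/2; μ^(4)=-52

((3, 0, 0, 0, 0); (0, 0, 0, 0, 3); (1, 1, 1, 1, 0); (0, 0, 2, 2, 0))


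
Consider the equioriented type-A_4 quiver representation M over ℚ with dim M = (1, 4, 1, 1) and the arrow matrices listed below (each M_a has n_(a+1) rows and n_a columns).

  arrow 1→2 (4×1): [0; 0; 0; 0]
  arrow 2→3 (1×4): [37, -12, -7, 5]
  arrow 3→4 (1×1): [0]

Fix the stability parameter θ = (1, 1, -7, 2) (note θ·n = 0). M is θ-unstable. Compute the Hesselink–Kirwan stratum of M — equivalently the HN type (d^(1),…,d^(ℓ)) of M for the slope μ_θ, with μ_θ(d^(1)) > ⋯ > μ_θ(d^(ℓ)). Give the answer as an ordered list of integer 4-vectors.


Barcode: M ≅ I[1,1], I[2,2]^3, I[2,3], I[4,4]. HN layers by μ_θ (3 steps, strictly decreasing):
  μ^(1)=2; μ^(2)=1; μ^(3)=-3

((0, 0, 0, 1); (1, 3, 0, 0); (0, 1, 1, 0))


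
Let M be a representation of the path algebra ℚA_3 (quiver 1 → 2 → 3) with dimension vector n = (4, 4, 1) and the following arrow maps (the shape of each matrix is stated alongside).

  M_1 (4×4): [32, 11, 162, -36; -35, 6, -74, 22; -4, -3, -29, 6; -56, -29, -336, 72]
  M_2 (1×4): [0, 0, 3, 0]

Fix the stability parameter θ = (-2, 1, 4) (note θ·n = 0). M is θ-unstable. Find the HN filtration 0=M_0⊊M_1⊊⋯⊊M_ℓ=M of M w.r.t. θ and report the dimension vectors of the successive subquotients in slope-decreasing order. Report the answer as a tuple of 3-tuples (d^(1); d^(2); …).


Barcode: M ≅ I[1,1], I[1,2]^2, I[1,3], I[2,2]. HN layers by μ_θ (3 steps, strictly decreasing):
  μ^(1)=4; μ^(2)=1; μ^(3)=-2

((0, 0, 1); (0, 4, 0); (4, 0, 0))


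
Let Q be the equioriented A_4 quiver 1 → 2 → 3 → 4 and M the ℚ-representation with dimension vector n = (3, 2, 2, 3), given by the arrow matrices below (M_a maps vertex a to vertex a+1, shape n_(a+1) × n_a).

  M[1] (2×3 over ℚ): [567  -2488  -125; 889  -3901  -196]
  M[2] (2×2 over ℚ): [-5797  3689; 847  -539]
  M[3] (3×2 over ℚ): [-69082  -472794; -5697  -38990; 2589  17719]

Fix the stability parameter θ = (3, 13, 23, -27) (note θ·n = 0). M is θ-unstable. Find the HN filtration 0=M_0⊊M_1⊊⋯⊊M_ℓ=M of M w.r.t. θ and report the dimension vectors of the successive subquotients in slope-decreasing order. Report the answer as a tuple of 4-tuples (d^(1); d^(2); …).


Via rank(M_{q-1}∘⋯∘M_p): M ≅ I[1,1], I[1,2], I[1,4], I[3,4], I[4,4].
μ_θ-semistable layers: μ^(1)=13; μ^(2)=3; μ^(3)=-2; μ^(4)=-27

((0, 1, 0, 0); (3, 1, 1, 1); (0, 0, 1, 1); (0, 0, 0, 1))


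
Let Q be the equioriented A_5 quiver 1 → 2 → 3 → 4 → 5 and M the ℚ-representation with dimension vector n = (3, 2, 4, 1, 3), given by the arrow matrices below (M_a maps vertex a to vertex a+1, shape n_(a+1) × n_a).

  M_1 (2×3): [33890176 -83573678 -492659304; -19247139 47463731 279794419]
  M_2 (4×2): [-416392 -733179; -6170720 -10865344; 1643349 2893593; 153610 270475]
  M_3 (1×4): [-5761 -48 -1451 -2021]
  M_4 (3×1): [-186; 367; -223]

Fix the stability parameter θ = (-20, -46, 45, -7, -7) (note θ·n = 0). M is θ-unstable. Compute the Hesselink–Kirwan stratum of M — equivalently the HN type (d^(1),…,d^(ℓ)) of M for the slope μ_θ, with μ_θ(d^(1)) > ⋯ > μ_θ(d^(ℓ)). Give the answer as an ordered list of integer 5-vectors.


Via rank(M_{q-1}∘⋯∘M_p): M ≅ I[1,1], I[1,3], I[1,5], I[3,3]^2, I[5,5]^2.
μ_θ-semistable layers: μ^(1)=45; μ^(2)=31/3; μ^(3)=-7; μ^(4)=-20; μ^(5)=-33

((0, 0, 3, 0, 0); (0, 0, 1, 1, 1); (0, 0, 0, 0, 2); (1, 0, 0, 0, 0); (2, 2, 0, 0, 0))


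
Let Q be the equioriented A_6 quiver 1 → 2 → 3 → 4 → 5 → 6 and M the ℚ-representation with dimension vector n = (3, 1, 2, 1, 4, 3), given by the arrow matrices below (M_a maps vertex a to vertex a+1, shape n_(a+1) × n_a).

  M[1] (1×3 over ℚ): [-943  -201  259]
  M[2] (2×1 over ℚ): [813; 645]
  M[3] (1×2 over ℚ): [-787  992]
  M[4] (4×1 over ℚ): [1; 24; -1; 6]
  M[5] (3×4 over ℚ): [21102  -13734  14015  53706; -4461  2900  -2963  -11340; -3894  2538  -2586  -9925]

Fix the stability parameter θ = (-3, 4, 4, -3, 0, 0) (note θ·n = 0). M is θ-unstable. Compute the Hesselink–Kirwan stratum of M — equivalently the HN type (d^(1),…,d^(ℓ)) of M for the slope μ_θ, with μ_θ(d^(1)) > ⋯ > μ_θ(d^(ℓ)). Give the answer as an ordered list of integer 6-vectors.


Via rank(M_{q-1}∘⋯∘M_p): M ≅ I[1,1]^2, I[1,6], I[3,3], I[5,5], I[5,6]^2.
μ_θ-semistable layers: μ^(1)=4; μ^(2)=1; μ^(3)=0; μ^(4)=-3

((0, 0, 1, 0, 0, 0); (0, 1, 1, 1, 1, 1); (0, 0, 0, 0, 3, 2); (3, 0, 0, 0, 0, 0))


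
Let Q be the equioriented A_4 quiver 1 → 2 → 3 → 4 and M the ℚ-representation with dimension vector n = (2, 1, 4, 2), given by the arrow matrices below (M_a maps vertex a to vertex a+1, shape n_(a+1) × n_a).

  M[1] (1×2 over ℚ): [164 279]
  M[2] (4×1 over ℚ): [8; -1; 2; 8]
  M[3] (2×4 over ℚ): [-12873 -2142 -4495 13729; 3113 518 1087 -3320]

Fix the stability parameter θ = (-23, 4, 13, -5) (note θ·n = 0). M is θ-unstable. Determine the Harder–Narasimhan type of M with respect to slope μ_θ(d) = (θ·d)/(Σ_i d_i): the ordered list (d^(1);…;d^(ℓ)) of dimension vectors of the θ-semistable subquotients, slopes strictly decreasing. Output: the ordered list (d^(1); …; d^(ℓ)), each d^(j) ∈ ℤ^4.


Barcode: M ≅ I[1,1], I[1,3], I[3,3], I[3,4]^2. HN layers by μ_θ (3 steps, strictly decreasing):
  μ^(1)=13; μ^(2)=4; μ^(3)=-23

((0, 0, 2, 0); (0, 1, 2, 2); (2, 0, 0, 0))


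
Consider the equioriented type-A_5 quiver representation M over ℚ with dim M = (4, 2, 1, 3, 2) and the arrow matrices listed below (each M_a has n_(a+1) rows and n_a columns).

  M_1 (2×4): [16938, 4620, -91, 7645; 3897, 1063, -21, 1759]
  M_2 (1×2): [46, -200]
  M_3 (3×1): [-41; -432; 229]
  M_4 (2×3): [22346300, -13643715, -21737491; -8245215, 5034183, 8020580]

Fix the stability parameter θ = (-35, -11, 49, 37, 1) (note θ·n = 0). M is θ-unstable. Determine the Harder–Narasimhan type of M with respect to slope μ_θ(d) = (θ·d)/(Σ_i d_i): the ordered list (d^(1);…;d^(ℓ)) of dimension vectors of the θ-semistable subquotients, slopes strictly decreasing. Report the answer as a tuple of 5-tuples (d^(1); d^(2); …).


Interval decomposition of M: I[1,1]^2, I[1,2], I[1,5], I[4,4], I[4,5].
HN type (ℓ=5): μ^(1)=37; μ^(2)=29; μ^(3)=19; μ^(4)=-11; μ^(5)=-35

((0, 0, 0, 1, 0); (0, 0, 1, 1, 1); (0, 0, 0, 1, 1); (0, 2, 0, 0, 0); (4, 0, 0, 0, 0))


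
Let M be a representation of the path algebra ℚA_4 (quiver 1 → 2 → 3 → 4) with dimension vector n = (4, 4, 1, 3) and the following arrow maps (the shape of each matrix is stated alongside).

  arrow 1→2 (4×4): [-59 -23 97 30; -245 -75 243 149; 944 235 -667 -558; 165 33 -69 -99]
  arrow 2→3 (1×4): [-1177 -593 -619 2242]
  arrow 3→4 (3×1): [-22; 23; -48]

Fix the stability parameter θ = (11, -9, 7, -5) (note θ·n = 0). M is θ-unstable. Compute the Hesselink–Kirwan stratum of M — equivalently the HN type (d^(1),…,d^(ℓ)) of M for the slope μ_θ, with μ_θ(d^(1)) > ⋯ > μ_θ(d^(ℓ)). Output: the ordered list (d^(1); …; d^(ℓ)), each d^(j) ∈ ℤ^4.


Via rank(M_{q-1}∘⋯∘M_p): M ≅ I[1,1], I[1,2]^2, I[1,4], I[2,2], I[4,4]^2.
μ_θ-semistable layers: μ^(1)=11; μ^(2)=1; μ^(3)=-5; μ^(4)=-9

((1, 0, 0, 0); (3, 3, 1, 1); (0, 0, 0, 2); (0, 1, 0, 0))


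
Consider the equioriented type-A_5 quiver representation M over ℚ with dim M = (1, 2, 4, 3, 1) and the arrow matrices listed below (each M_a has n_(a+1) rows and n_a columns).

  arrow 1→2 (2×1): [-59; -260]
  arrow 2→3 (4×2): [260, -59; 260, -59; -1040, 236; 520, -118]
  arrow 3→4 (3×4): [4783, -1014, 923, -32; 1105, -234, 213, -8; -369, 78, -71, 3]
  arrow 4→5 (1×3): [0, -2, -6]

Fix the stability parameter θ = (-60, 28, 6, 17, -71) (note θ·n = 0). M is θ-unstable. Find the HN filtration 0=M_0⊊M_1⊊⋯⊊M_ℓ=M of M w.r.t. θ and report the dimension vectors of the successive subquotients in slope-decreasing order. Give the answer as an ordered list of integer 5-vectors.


Barcode: M ≅ I[1,2], I[2,4], I[3,3]^2, I[3,5], I[4,4]. HN layers by μ_θ (5 steps, strictly decreasing):
  μ^(1)=28; μ^(2)=17; μ^(3)=6; μ^(4)=-16; μ^(5)=-60

((0, 1, 0, 0, 0); (0, 1, 1, 2, 0); (0, 0, 2, 0, 0); (0, 0, 1, 1, 1); (1, 0, 0, 0, 0))


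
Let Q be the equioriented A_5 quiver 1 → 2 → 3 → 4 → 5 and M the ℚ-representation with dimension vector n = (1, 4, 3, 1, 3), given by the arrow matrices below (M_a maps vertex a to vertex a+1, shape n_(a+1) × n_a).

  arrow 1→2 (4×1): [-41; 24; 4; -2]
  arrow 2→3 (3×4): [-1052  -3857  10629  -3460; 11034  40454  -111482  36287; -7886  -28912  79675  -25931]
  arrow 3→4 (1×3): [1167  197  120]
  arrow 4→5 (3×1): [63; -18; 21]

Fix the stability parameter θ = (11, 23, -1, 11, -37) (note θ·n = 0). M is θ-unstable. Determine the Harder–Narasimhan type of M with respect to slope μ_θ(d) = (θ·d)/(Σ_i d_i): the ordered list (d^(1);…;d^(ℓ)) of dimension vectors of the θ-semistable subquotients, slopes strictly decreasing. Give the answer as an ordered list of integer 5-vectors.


Interval decomposition of M: I[1,2], I[2,3]^2, I[2,5], I[5,5]^2.
HN type (ℓ=4): μ^(1)=23; μ^(2)=11; μ^(3)=-1; μ^(4)=-37

((0, 1, 0, 0, 0); (1, 2, 2, 0, 0); (0, 1, 1, 1, 1); (0, 0, 0, 0, 2))


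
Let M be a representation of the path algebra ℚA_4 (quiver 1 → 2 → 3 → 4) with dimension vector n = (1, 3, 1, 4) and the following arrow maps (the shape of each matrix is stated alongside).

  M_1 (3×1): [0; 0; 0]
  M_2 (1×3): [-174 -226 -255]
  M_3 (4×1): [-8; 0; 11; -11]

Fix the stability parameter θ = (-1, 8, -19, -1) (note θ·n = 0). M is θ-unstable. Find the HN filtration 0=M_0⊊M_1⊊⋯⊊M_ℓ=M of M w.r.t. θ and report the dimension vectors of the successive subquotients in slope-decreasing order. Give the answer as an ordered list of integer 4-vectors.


Via rank(M_{q-1}∘⋯∘M_p): M ≅ I[1,1], I[2,2]^2, I[2,4], I[4,4]^3.
μ_θ-semistable layers: μ^(1)=8; μ^(2)=-1; μ^(3)=-11/2

((0, 2, 0, 0); (1, 0, 0, 4); (0, 1, 1, 0))


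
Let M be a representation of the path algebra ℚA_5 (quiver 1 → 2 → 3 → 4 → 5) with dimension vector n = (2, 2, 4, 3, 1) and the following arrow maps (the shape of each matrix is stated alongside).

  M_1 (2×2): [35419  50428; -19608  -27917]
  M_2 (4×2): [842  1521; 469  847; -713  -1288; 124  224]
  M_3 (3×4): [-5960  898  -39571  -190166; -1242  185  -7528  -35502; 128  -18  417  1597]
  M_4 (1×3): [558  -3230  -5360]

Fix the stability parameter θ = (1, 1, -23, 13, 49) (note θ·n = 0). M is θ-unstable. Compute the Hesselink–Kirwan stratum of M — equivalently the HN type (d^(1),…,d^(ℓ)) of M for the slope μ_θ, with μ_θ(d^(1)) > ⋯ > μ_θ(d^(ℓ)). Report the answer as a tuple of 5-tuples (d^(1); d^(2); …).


Interval decomposition of M: I[1,4], I[1,5], I[3,3], I[3,4].
HN type (ℓ=4): μ^(1)=49; μ^(2)=13; μ^(3)=-7; μ^(4)=-23

((0, 0, 0, 0, 1); (0, 0, 0, 3, 0); (2, 2, 2, 0, 0); (0, 0, 2, 0, 0))


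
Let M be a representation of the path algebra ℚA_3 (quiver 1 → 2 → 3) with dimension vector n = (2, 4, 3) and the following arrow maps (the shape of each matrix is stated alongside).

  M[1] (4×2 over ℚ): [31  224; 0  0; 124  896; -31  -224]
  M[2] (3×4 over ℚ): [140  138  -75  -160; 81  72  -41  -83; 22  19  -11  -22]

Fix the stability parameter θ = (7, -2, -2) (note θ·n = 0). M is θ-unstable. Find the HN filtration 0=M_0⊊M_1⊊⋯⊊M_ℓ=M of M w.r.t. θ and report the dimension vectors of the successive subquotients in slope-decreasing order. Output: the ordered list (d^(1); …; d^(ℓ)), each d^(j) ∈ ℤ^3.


Via rank(M_{q-1}∘⋯∘M_p): M ≅ I[1,1], I[1,2], I[2,3]^3.
μ_θ-semistable layers: μ^(1)=7; μ^(2)=5/2; μ^(3)=-2

((1, 0, 0); (1, 1, 0); (0, 3, 3))


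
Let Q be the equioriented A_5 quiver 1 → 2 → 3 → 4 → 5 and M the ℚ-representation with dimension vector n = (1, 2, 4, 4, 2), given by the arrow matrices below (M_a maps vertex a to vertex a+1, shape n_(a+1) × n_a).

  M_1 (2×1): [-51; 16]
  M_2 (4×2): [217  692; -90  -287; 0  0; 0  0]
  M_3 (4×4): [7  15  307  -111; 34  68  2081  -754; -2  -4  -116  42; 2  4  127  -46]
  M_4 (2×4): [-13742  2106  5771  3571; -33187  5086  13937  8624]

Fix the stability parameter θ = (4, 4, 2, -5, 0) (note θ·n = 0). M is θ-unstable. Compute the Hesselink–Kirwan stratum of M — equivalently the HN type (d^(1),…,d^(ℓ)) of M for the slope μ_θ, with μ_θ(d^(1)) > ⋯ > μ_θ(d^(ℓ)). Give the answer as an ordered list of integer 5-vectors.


Interval decomposition of M: I[1,5], I[2,5], I[3,4]^2.
HN type (ℓ=3): μ^(1)=1; μ^(2)=1/4; μ^(3)=-3/2

((1, 1, 1, 1, 1); (0, 1, 1, 1, 1); (0, 0, 2, 2, 0))


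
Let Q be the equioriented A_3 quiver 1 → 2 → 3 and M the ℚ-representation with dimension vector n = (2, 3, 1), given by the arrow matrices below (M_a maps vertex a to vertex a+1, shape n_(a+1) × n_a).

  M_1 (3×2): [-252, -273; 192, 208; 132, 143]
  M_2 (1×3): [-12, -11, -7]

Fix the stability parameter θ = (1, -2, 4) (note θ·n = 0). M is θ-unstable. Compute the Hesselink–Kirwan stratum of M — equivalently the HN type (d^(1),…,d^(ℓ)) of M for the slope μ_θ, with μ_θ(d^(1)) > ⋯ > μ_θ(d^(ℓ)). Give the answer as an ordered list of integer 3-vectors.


Barcode: M ≅ I[1,1], I[1,3], I[2,2]^2. HN layers by μ_θ (4 steps, strictly decreasing):
  μ^(1)=4; μ^(2)=1; μ^(3)=-1/2; μ^(4)=-2

((0, 0, 1); (1, 0, 0); (1, 1, 0); (0, 2, 0))


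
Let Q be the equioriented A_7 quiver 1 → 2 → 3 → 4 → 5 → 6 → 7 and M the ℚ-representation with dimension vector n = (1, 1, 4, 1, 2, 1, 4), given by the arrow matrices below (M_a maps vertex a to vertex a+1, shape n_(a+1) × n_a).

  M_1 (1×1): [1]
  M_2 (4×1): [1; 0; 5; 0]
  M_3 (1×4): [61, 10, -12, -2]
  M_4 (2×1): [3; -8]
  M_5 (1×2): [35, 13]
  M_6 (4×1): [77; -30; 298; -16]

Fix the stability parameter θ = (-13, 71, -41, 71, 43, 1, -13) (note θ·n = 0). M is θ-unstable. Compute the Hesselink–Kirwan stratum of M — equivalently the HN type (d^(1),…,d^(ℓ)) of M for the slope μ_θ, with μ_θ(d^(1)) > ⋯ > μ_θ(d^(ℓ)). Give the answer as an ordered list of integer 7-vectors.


Via rank(M_{q-1}∘⋯∘M_p): M ≅ I[1,7], I[3,3]^3, I[5,5], I[7,7]^3.
μ_θ-semistable layers: μ^(1)=43; μ^(2)=51/2; μ^(3)=15; μ^(4)=-13; μ^(5)=-41

((0, 0, 0, 0, 1, 0, 0); (0, 0, 0, 1, 1, 1, 1); (0, 1, 1, 0, 0, 0, 0); (1, 0, 0, 0, 0, 0, 3); (0, 0, 3, 0, 0, 0, 0))


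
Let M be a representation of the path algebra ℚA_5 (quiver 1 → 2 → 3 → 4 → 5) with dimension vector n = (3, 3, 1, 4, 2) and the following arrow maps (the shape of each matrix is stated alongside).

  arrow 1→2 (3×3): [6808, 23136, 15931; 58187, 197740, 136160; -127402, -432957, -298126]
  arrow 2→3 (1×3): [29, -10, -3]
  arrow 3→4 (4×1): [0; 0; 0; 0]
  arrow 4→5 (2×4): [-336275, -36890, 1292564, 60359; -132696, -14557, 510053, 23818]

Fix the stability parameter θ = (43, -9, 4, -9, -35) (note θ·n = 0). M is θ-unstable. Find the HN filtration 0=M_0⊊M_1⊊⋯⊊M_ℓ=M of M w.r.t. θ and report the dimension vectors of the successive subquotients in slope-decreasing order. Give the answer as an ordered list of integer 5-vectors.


Barcode: M ≅ I[1,2]^2, I[1,3], I[4,4]^2, I[4,5]^2. HN layers by μ_θ (4 steps, strictly decreasing):
  μ^(1)=17; μ^(2)=38/3; μ^(3)=-9; μ^(4)=-22

((2, 2, 0, 0, 0); (1, 1, 1, 0, 0); (0, 0, 0, 2, 0); (0, 0, 0, 2, 2))


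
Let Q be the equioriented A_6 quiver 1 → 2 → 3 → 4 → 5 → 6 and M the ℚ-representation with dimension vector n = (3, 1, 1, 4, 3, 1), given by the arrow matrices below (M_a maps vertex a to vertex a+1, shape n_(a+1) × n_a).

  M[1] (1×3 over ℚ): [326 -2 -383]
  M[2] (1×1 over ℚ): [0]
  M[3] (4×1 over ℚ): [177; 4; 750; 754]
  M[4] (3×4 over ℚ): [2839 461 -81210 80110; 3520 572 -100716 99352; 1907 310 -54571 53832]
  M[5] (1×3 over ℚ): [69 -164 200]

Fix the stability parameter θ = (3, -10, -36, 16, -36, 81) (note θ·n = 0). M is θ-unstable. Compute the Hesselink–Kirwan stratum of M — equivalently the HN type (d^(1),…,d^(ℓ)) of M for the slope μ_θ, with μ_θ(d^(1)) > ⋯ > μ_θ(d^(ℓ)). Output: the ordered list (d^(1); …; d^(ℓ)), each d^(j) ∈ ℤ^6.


Barcode: M ≅ I[1,1]^2, I[1,2], I[3,6], I[4,4]^2, I[4,5], I[5,5]. HN layers by μ_θ (6 steps, strictly decreasing):
  μ^(1)=81; μ^(2)=16; μ^(3)=3; μ^(4)=-7/2; μ^(5)=-10; μ^(6)=-36

((0, 0, 0, 0, 0, 1); (0, 0, 0, 2, 0, 0); (2, 0, 0, 0, 0, 0); (1, 1, 0, 0, 0, 0); (0, 0, 0, 2, 2, 0); (0, 0, 1, 0, 1, 0))


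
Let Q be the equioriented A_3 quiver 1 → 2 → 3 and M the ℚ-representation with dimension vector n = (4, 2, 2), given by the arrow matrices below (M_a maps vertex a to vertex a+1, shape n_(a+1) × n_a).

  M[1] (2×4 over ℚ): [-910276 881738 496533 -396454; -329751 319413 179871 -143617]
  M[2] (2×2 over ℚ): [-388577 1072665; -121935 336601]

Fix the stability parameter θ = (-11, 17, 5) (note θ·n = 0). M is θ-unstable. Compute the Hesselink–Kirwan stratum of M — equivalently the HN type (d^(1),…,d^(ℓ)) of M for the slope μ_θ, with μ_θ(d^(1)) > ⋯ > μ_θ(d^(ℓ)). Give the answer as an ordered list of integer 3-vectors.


Via rank(M_{q-1}∘⋯∘M_p): M ≅ I[1,1]^2, I[1,3]^2.
μ_θ-semistable layers: μ^(1)=11; μ^(2)=-11

((0, 2, 2); (4, 0, 0))


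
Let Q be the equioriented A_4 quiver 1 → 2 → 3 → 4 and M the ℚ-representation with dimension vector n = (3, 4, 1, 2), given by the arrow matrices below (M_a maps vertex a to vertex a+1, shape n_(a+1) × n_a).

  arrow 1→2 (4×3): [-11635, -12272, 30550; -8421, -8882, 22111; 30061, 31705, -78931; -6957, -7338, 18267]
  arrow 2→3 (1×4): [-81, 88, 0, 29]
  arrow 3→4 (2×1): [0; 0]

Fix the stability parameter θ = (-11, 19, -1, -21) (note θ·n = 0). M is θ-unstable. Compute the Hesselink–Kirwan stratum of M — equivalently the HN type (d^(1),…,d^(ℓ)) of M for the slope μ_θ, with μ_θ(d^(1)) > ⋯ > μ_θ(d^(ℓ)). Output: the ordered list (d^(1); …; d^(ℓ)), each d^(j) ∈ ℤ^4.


Via rank(M_{q-1}∘⋯∘M_p): M ≅ I[1,2]^2, I[1,3], I[2,2], I[4,4]^2.
μ_θ-semistable layers: μ^(1)=19; μ^(2)=9; μ^(3)=-11; μ^(4)=-21

((0, 3, 0, 0); (0, 1, 1, 0); (3, 0, 0, 0); (0, 0, 0, 2))


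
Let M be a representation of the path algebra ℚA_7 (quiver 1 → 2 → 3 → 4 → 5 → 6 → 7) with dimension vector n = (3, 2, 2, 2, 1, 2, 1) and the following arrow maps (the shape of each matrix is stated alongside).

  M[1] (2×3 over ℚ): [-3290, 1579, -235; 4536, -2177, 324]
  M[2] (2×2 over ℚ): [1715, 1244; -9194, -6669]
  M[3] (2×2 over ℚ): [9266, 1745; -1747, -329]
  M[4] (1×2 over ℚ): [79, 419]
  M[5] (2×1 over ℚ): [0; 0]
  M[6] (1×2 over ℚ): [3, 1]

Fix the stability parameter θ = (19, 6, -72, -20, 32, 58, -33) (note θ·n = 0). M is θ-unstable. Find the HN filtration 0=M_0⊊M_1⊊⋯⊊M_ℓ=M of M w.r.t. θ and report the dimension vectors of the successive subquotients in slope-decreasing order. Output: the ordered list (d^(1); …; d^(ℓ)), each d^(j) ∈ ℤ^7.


Via rank(M_{q-1}∘⋯∘M_p): M ≅ I[1,1], I[1,4], I[1,5], I[6,6], I[6,7].
μ_θ-semistable layers: μ^(1)=58; μ^(2)=32; μ^(3)=19; μ^(4)=25/2; μ^(5)=-67/4

((0, 0, 0, 0, 0, 1, 0); (0, 0, 0, 0, 1, 0, 0); (1, 0, 0, 0, 0, 0, 0); (0, 0, 0, 0, 0, 1, 1); (2, 2, 2, 2, 0, 0, 0))


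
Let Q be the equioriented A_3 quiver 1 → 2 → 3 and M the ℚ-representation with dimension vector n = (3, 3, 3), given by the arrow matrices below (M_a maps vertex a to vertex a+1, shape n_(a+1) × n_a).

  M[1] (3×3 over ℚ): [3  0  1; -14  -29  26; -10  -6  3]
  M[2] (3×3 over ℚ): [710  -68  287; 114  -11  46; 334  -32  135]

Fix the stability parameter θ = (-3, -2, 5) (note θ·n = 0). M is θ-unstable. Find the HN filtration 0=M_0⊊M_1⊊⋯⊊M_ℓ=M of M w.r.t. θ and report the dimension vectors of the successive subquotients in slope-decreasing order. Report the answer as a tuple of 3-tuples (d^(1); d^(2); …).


Barcode: M ≅ I[1,2], I[1,3]^2, I[3,3]. HN layers by μ_θ (3 steps, strictly decreasing):
  μ^(1)=5; μ^(2)=-2; μ^(3)=-3

((0, 0, 3); (0, 3, 0); (3, 0, 0))


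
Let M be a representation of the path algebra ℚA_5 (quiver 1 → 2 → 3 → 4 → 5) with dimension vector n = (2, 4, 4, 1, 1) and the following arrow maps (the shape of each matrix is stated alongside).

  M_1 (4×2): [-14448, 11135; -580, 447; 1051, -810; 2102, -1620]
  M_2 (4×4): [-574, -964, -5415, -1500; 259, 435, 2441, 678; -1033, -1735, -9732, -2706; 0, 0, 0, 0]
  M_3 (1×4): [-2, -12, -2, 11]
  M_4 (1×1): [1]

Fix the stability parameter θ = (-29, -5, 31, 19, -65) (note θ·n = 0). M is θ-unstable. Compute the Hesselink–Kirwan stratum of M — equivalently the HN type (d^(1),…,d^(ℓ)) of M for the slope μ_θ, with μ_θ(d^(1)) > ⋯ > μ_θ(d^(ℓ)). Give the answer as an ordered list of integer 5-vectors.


Via rank(M_{q-1}∘⋯∘M_p): M ≅ I[1,2], I[1,5], I[2,2], I[2,3], I[3,3]^2.
μ_θ-semistable layers: μ^(1)=31; μ^(2)=-5; μ^(3)=-29

((0, 0, 3, 0, 0); (0, 4, 1, 1, 1); (2, 0, 0, 0, 0))


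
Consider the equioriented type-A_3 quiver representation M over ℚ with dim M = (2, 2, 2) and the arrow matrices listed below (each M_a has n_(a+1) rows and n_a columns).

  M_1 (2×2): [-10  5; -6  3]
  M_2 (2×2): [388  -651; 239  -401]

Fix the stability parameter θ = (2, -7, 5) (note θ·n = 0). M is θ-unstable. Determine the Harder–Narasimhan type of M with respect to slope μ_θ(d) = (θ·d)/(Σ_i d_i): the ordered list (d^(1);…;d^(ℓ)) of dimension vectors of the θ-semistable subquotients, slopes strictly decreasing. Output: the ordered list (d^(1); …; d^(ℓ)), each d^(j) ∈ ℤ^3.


Via rank(M_{q-1}∘⋯∘M_p): M ≅ I[1,1], I[1,3], I[2,3].
μ_θ-semistable layers: μ^(1)=5; μ^(2)=2; μ^(3)=-5/2; μ^(4)=-7

((0, 0, 2); (1, 0, 0); (1, 1, 0); (0, 1, 0))


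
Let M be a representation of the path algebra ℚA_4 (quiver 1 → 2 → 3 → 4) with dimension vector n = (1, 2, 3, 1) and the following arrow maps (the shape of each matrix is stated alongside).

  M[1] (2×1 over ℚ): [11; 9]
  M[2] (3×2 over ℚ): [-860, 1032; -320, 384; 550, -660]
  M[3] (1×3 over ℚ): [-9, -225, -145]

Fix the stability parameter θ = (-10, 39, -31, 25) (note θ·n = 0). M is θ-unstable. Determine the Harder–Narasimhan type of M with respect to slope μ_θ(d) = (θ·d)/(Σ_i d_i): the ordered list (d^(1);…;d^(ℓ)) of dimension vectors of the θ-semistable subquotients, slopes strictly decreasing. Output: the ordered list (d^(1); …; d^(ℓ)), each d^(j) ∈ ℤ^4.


Via rank(M_{q-1}∘⋯∘M_p): M ≅ I[1,4], I[2,2], I[3,3]^2.
μ_θ-semistable layers: μ^(1)=39; μ^(2)=25; μ^(3)=4; μ^(4)=-10; μ^(5)=-31

((0, 1, 0, 0); (0, 0, 0, 1); (0, 1, 1, 0); (1, 0, 0, 0); (0, 0, 2, 0))
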